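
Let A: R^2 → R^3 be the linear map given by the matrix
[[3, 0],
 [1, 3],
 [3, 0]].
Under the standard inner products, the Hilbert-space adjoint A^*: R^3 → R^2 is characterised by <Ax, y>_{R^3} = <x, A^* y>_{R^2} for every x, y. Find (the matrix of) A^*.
A^* = A^T =
[[3, 1, 3],
 [0, 3, 0]]

For real matrices with standard dot products, the defining identity <Ax, y> = <x, A^* y> gives (Ax)^T y = x^T (A^*) y, i.e. x^T A^T y = x^T (A^*) y. Since this holds for all x, y, we must have A^* = A^T. Therefore
A^* =
[[3, 1, 3],
 [0, 3, 0]].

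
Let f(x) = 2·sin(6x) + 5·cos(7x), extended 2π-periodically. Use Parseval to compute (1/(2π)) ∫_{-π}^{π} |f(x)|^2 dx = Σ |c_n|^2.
Σ |c_n|^2 = 29/2

Expand |f|^2 and use orthogonality of {sin(nx), cos(mx)} on [-π, π]:
  ∫_{-π}^{π} sin(nx)^2 dx = π, ∫ cos(mx)^2 dx = π, and cross terms integrate to 0.
So ∫_{-π}^{π} f(x)^2 dx = 2^2 · π + 5^2 · π = (4 + 25)π.
Divide by 2π: (4 + 25)/2 = 29/2.
By Parseval, this equals Σ |c_n|^2.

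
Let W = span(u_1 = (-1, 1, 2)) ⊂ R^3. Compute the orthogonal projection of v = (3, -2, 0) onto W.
proj_W(v) = (5/6, -5/6, -5/3)

Set up U = [u_1 | ... | u_1] ∈ R^(3×1). The projector onto W = col(U) is P = U (U^T U)^(-1) U^T.
Compute U^T U =
  [6],
and U^T v = (-5).
Solve U^T U · c = U^T v for the coefficients: c = (-5/6). The projection is proj_W(v) = U c.
Check: (v - proj_W(v)) · u_1 = 0  (should be 0).
Result: proj_W(v) = (5/6, -5/6, -5/3).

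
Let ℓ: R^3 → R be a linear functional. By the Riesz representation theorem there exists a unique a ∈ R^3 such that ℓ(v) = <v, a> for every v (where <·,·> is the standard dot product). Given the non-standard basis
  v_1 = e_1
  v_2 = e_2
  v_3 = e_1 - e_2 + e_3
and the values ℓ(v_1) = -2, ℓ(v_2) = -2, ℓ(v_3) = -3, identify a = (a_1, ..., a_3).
a = (-2, -2, -3)

Write a = (a_1, ..., a_3) in the standard basis. For each basis vector v_i, ℓ(v_i) = <v_i, a> is a linear equation in the a_j's. Collect the n equations into a matrix system V a = ℓ, where row i of V is v_i (expressed in the standard basis). Since V is invertible (lower-triangular with 1s on the diagonal, up to permutation), solve by back-substitution:
  V =
[[1, 0, 0],
 [0, 1, 0],
 [1, -1, 1]]
  V a = (-2, -2, -3)
Solving gives a = (-2, -2, -3).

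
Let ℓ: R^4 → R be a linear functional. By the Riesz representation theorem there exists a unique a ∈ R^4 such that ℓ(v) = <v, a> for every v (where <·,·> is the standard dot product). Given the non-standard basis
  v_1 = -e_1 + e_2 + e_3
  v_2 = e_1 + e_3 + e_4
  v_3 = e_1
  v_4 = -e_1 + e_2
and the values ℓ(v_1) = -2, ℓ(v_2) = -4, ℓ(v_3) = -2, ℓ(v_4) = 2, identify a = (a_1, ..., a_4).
a = (-2, 0, -4, 2)

Write a = (a_1, ..., a_4) in the standard basis. For each basis vector v_i, ℓ(v_i) = <v_i, a> is a linear equation in the a_j's. Collect the n equations into a matrix system V a = ℓ, where row i of V is v_i (expressed in the standard basis). Since V is invertible (lower-triangular with 1s on the diagonal, up to permutation), solve by back-substitution:
  V =
[[-1, 1, 1, 0],
 [1, 0, 1, 1],
 [1, 0, 0, 0],
 [-1, 1, 0, 0]]
  V a = (-2, -4, -2, 2)
Solving gives a = (-2, 0, -4, 2).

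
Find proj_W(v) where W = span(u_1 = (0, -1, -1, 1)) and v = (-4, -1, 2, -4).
proj_W(v) = (0, 5/3, 5/3, -5/3)

Set up U = [u_1 | ... | u_1] ∈ R^(4×1). The projector onto W = col(U) is P = U (U^T U)^(-1) U^T.
Compute U^T U =
  [3],
and U^T v = (-5).
Solve U^T U · c = U^T v for the coefficients: c = (-5/3). The projection is proj_W(v) = U c.
Check: (v - proj_W(v)) · u_1 = 0  (should be 0).
Result: proj_W(v) = (0, 5/3, 5/3, -5/3).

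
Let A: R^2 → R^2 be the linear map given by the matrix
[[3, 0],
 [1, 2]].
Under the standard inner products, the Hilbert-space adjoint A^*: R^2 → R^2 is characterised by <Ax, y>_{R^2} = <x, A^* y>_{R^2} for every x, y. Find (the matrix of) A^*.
A^* = A^T =
[[3, 1],
 [0, 2]]

For real matrices with standard dot products, the defining identity <Ax, y> = <x, A^* y> gives (Ax)^T y = x^T (A^*) y, i.e. x^T A^T y = x^T (A^*) y. Since this holds for all x, y, we must have A^* = A^T. Therefore
A^* =
[[3, 1],
 [0, 2]].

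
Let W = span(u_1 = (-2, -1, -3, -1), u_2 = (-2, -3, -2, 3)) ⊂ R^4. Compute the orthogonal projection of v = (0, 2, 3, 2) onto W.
proj_W(v) = (238/145, 79/145, 13/5, 199/145)

Set up U = [u_1 | ... | u_2] ∈ R^(4×2). The projector onto W = col(U) is P = U (U^T U)^(-1) U^T.
Compute U^T U =
  [15, 10]
  [10, 26],
and U^T v = (-13, -6).
Solve U^T U · c = U^T v for the coefficients: c = (-139/145, 4/29). The projection is proj_W(v) = U c.
Check: (v - proj_W(v)) · u_1 = 0  (should be 0).
Check: (v - proj_W(v)) · u_2 = 0  (should be 0).
Result: proj_W(v) = (238/145, 79/145, 13/5, 199/145).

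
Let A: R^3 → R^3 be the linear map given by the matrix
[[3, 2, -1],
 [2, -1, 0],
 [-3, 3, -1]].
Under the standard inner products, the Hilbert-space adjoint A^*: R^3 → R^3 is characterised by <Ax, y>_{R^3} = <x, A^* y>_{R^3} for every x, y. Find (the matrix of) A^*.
A^* = A^T =
[[3, 2, -3],
 [2, -1, 3],
 [-1, 0, -1]]

For real matrices with standard dot products, the defining identity <Ax, y> = <x, A^* y> gives (Ax)^T y = x^T (A^*) y, i.e. x^T A^T y = x^T (A^*) y. Since this holds for all x, y, we must have A^* = A^T. Therefore
A^* =
[[3, 2, -3],
 [2, -1, 3],
 [-1, 0, -1]].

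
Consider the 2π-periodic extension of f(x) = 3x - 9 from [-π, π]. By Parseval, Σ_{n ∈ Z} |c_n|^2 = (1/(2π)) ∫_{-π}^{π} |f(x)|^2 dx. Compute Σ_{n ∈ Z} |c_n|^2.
Σ |c_n|^2 = 3π^2 + 81

Expand and integrate term by term over [-π, π]:
  ∫ (3x)^2 dx = 9·(2π^3/3); ∫ 2·3·(-9)·x dx = 0 (odd integrand); ∫ (-9)^2 dx = 81·2π.
So (1/(2π)) ∫_{-π}^{π} (3x - 9)^2 dx = 9π^2/3 + 81 = 3π^2 + 81.
Parseval ⇒ Σ |c_n|^2 = 3π^2 + 81.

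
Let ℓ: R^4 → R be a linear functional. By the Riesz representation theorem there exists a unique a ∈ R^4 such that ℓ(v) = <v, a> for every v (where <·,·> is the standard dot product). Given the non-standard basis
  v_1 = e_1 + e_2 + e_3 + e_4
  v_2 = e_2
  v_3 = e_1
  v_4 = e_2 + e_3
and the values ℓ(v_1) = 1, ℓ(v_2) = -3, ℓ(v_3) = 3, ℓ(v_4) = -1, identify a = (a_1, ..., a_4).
a = (3, -3, 2, -1)

Write a = (a_1, ..., a_4) in the standard basis. For each basis vector v_i, ℓ(v_i) = <v_i, a> is a linear equation in the a_j's. Collect the n equations into a matrix system V a = ℓ, where row i of V is v_i (expressed in the standard basis). Since V is invertible (lower-triangular with 1s on the diagonal, up to permutation), solve by back-substitution:
  V =
[[1, 1, 1, 1],
 [0, 1, 0, 0],
 [1, 0, 0, 0],
 [0, 1, 1, 0]]
  V a = (1, -3, 3, -1)
Solving gives a = (3, -3, 2, -1).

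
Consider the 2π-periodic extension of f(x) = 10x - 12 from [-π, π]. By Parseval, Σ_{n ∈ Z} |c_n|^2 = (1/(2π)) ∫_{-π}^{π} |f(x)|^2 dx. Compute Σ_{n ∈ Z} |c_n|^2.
Σ |c_n|^2 = 100π^2/3 + 144

Expand and integrate term by term over [-π, π]:
  ∫ (10x)^2 dx = 100·(2π^3/3); ∫ 2·10·(-12)·x dx = 0 (odd integrand); ∫ (-12)^2 dx = 144·2π.
So (1/(2π)) ∫_{-π}^{π} (10x - 12)^2 dx = 100π^2/3 + 144 = 100π^2/3 + 144.
Parseval ⇒ Σ |c_n|^2 = 100π^2/3 + 144.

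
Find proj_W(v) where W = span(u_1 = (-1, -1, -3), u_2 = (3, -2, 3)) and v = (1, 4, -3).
proj_W(v) = (-145/71, 140/71, -93/71)

Set up U = [u_1 | ... | u_2] ∈ R^(3×2). The projector onto W = col(U) is P = U (U^T U)^(-1) U^T.
Compute U^T U =
  [11, -10]
  [-10, 22],
and U^T v = (4, -14).
Solve U^T U · c = U^T v for the coefficients: c = (-26/71, -57/71). The projection is proj_W(v) = U c.
Check: (v - proj_W(v)) · u_1 = 0  (should be 0).
Check: (v - proj_W(v)) · u_2 = 0  (should be 0).
Result: proj_W(v) = (-145/71, 140/71, -93/71).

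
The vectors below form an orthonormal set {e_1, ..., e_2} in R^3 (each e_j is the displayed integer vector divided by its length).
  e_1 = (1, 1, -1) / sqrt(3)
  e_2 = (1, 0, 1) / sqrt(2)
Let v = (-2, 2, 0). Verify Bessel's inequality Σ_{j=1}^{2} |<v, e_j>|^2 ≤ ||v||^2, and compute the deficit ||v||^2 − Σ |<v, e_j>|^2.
Σ |<v, e_j>|^2 = 2; ||v||^2 = 8; deficit = 6

Write each e_j = u_j / sqrt(<u_j, u_j>) where u_j is the displayed integer vector. Then <v, e_j> = <v, u_j> / sqrt(<u_j, u_j>), so |<v, e_j>|^2 = <v, u_j>^2 / <u_j, u_j>.
Coefficients: <v, e_1> = 0/sqrt(3), <v, e_2> = -2/sqrt(2).
Square and sum: Σ |<v, e_j>|^2 = 2.
Compute ||v||^2 = v·v = 8.
Deficit = 8 − 2 = 6 ≥ 0, confirming Bessel's inequality. (The deficit equals ||v − Σ <v,e_j> e_j||^2, the squared distance from v to span{e_j}.)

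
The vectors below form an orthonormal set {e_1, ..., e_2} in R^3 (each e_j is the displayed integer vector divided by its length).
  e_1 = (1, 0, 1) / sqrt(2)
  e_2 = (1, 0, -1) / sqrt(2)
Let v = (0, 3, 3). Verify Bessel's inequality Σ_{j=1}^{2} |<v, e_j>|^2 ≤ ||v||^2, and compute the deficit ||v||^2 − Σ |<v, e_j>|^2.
Σ |<v, e_j>|^2 = 9; ||v||^2 = 18; deficit = 9

Write each e_j = u_j / sqrt(<u_j, u_j>) where u_j is the displayed integer vector. Then <v, e_j> = <v, u_j> / sqrt(<u_j, u_j>), so |<v, e_j>|^2 = <v, u_j>^2 / <u_j, u_j>.
Coefficients: <v, e_1> = 3/sqrt(2), <v, e_2> = -3/sqrt(2).
Square and sum: Σ |<v, e_j>|^2 = 9.
Compute ||v||^2 = v·v = 18.
Deficit = 18 − 9 = 9 ≥ 0, confirming Bessel's inequality. (The deficit equals ||v − Σ <v,e_j> e_j||^2, the squared distance from v to span{e_j}.)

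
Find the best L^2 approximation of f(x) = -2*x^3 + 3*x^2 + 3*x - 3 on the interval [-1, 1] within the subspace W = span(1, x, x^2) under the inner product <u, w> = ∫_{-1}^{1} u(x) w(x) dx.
g(x) = 3*x^2 + 9*x/5 - 3

The best approximation g ∈ W is the orthogonal projection of f onto W. Writing g = a_0 + a_1 x + a_2 x^2, the coefficients solve the normal equations G · a = b where
  G_{ij} = <φ_i, φ_j> and b_i = <f, φ_i>, with φ_0 = 1, φ_1 = x, φ_2 = x^2.
G =
  [2, 0, 2/3]
  [0, 2/3, 0]
  [2/3, 0, 2/5],
b = (-4, 6/5, -4/5).
Solving gives a_0 = -3, a_1 = 9/5, a_2 = 3, so
  g(x) = 3*x^2 + 9*x/5 - 3.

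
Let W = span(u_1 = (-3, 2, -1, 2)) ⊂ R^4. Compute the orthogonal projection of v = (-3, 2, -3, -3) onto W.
proj_W(v) = (-5/3, 10/9, -5/9, 10/9)

Set up U = [u_1 | ... | u_1] ∈ R^(4×1). The projector onto W = col(U) is P = U (U^T U)^(-1) U^T.
Compute U^T U =
  [18],
and U^T v = (10).
Solve U^T U · c = U^T v for the coefficients: c = (5/9). The projection is proj_W(v) = U c.
Check: (v - proj_W(v)) · u_1 = 0  (should be 0).
Result: proj_W(v) = (-5/3, 10/9, -5/9, 10/9).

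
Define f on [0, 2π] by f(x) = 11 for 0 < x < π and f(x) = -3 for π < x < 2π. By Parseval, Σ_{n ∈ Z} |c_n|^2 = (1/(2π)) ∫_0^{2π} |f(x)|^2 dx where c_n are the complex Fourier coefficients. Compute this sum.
Σ |c_n|^2 = 65

Parseval equates the L^2 energy of f (normalised by 1/(2π)) with the ℓ^2 sum of its Fourier coefficients: (1/(2π)) ∫_0^{2π} |f|^2 = Σ |c_n|^2.
Compute the left side: (1/(2π)) [∫_0^π 11^2 dx + ∫_π^{2π} (-3)^2 dx] = (1/(2π)) · (121π + 9π) = (121 + 9)/2 = 65.
So Σ_{n ∈ Z} |c_n|^2 = 65.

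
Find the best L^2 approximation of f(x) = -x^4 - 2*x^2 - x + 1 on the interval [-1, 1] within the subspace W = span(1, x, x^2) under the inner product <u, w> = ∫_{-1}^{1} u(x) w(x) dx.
g(x) = -20*x^2/7 - x + 38/35

The best approximation g ∈ W is the orthogonal projection of f onto W. Writing g = a_0 + a_1 x + a_2 x^2, the coefficients solve the normal equations G · a = b where
  G_{ij} = <φ_i, φ_j> and b_i = <f, φ_i>, with φ_0 = 1, φ_1 = x, φ_2 = x^2.
G =
  [2, 0, 2/3]
  [0, 2/3, 0]
  [2/3, 0, 2/5],
b = (4/15, -2/3, -44/105).
Solving gives a_0 = 38/35, a_1 = -1, a_2 = -20/7, so
  g(x) = -20*x^2/7 - x + 38/35.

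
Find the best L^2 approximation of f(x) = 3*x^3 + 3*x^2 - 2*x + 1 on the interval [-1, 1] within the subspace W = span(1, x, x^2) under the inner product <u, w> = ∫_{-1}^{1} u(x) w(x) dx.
g(x) = 3*x^2 - x/5 + 1

The best approximation g ∈ W is the orthogonal projection of f onto W. Writing g = a_0 + a_1 x + a_2 x^2, the coefficients solve the normal equations G · a = b where
  G_{ij} = <φ_i, φ_j> and b_i = <f, φ_i>, with φ_0 = 1, φ_1 = x, φ_2 = x^2.
G =
  [2, 0, 2/3]
  [0, 2/3, 0]
  [2/3, 0, 2/5],
b = (4, -2/15, 28/15).
Solving gives a_0 = 1, a_1 = -1/5, a_2 = 3, so
  g(x) = 3*x^2 - x/5 + 1.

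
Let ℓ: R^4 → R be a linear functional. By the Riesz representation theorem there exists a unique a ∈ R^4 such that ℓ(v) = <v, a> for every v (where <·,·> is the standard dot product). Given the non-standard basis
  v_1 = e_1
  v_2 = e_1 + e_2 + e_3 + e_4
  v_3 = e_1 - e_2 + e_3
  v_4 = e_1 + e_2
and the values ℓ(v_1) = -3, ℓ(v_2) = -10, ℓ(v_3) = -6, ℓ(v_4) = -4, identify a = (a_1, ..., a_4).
a = (-3, -1, -4, -2)

Write a = (a_1, ..., a_4) in the standard basis. For each basis vector v_i, ℓ(v_i) = <v_i, a> is a linear equation in the a_j's. Collect the n equations into a matrix system V a = ℓ, where row i of V is v_i (expressed in the standard basis). Since V is invertible (lower-triangular with 1s on the diagonal, up to permutation), solve by back-substitution:
  V =
[[1, 0, 0, 0],
 [1, 1, 1, 1],
 [1, -1, 1, 0],
 [1, 1, 0, 0]]
  V a = (-3, -10, -6, -4)
Solving gives a = (-3, -1, -4, -2).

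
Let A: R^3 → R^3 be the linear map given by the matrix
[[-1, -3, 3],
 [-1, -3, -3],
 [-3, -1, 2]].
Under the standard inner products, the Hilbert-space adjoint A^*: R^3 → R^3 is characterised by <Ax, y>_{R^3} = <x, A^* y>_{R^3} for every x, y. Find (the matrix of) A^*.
A^* = A^T =
[[-1, -1, -3],
 [-3, -3, -1],
 [3, -3, 2]]

For real matrices with standard dot products, the defining identity <Ax, y> = <x, A^* y> gives (Ax)^T y = x^T (A^*) y, i.e. x^T A^T y = x^T (A^*) y. Since this holds for all x, y, we must have A^* = A^T. Therefore
A^* =
[[-1, -1, -3],
 [-3, -3, -1],
 [3, -3, 2]].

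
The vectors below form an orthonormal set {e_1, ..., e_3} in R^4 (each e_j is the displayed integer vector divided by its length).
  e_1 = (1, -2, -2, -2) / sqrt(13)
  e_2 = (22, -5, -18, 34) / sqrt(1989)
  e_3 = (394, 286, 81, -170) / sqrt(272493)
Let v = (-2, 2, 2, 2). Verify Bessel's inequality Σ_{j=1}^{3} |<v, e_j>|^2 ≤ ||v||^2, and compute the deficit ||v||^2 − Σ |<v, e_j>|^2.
Σ |<v, e_j>|^2 = 28300/1781; ||v||^2 = 16; deficit = 196/1781

Write each e_j = u_j / sqrt(<u_j, u_j>) where u_j is the displayed integer vector. Then <v, e_j> = <v, u_j> / sqrt(<u_j, u_j>), so |<v, e_j>|^2 = <v, u_j>^2 / <u_j, u_j>.
Coefficients: <v, e_1> = -14/sqrt(13), <v, e_2> = -22/sqrt(1989), <v, e_3> = -394/sqrt(272493).
Square and sum: Σ |<v, e_j>|^2 = 28300/1781.
Compute ||v||^2 = v·v = 16.
Deficit = 16 − 28300/1781 = 196/1781 ≥ 0, confirming Bessel's inequality. (The deficit equals ||v − Σ <v,e_j> e_j||^2, the squared distance from v to span{e_j}.)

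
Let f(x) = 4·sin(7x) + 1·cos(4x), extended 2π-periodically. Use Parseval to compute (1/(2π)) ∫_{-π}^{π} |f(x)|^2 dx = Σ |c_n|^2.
Σ |c_n|^2 = 17/2

Expand |f|^2 and use orthogonality of {sin(nx), cos(mx)} on [-π, π]:
  ∫_{-π}^{π} sin(nx)^2 dx = π, ∫ cos(mx)^2 dx = π, and cross terms integrate to 0.
So ∫_{-π}^{π} f(x)^2 dx = 4^2 · π + 1^2 · π = (16 + 1)π.
Divide by 2π: (16 + 1)/2 = 17/2.
By Parseval, this equals Σ |c_n|^2.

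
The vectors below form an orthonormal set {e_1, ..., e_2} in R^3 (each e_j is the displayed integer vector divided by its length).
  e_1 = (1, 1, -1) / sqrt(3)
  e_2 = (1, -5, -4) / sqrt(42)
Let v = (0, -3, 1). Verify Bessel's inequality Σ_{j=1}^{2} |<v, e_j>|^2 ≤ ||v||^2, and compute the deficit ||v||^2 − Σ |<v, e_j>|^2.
Σ |<v, e_j>|^2 = 115/14; ||v||^2 = 10; deficit = 25/14

Write each e_j = u_j / sqrt(<u_j, u_j>) where u_j is the displayed integer vector. Then <v, e_j> = <v, u_j> / sqrt(<u_j, u_j>), so |<v, e_j>|^2 = <v, u_j>^2 / <u_j, u_j>.
Coefficients: <v, e_1> = -4/sqrt(3), <v, e_2> = 11/sqrt(42).
Square and sum: Σ |<v, e_j>|^2 = 115/14.
Compute ||v||^2 = v·v = 10.
Deficit = 10 − 115/14 = 25/14 ≥ 0, confirming Bessel's inequality. (The deficit equals ||v − Σ <v,e_j> e_j||^2, the squared distance from v to span{e_j}.)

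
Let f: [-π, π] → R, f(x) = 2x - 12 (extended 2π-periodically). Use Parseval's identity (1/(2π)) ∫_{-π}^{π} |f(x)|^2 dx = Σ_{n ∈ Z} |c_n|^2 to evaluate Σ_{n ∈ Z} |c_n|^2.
Σ |c_n|^2 = 4π^2/3 + 144

Expand and integrate term by term over [-π, π]:
  ∫ (2x)^2 dx = 4·(2π^3/3); ∫ 2·2·(-12)·x dx = 0 (odd integrand); ∫ (-12)^2 dx = 144·2π.
So (1/(2π)) ∫_{-π}^{π} (2x - 12)^2 dx = 4π^2/3 + 144 = 4π^2/3 + 144.
Parseval ⇒ Σ |c_n|^2 = 4π^2/3 + 144.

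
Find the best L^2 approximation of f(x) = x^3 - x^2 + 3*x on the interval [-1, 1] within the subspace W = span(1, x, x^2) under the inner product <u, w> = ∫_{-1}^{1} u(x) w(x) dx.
g(x) = -x^2 + 18*x/5

The best approximation g ∈ W is the orthogonal projection of f onto W. Writing g = a_0 + a_1 x + a_2 x^2, the coefficients solve the normal equations G · a = b where
  G_{ij} = <φ_i, φ_j> and b_i = <f, φ_i>, with φ_0 = 1, φ_1 = x, φ_2 = x^2.
G =
  [2, 0, 2/3]
  [0, 2/3, 0]
  [2/3, 0, 2/5],
b = (-2/3, 12/5, -2/5).
Solving gives a_0 = 0, a_1 = 18/5, a_2 = -1, so
  g(x) = -x^2 + 18*x/5.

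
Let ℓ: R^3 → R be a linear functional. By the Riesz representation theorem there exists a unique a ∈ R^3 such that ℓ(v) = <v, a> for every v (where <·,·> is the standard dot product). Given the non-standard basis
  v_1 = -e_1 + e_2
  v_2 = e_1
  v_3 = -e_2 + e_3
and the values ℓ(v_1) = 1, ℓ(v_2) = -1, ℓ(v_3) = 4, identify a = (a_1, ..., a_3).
a = (-1, 0, 4)

Write a = (a_1, ..., a_3) in the standard basis. For each basis vector v_i, ℓ(v_i) = <v_i, a> is a linear equation in the a_j's. Collect the n equations into a matrix system V a = ℓ, where row i of V is v_i (expressed in the standard basis). Since V is invertible (lower-triangular with 1s on the diagonal, up to permutation), solve by back-substitution:
  V =
[[-1, 1, 0],
 [1, 0, 0],
 [0, -1, 1]]
  V a = (1, -1, 4)
Solving gives a = (-1, 0, 4).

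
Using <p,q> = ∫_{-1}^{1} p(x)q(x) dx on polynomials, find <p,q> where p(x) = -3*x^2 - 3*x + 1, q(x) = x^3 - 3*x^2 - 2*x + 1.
<p,q> = 22/5

Expand the product: p(x)·q(x) = -3*x^5 + 6*x^4 + 16*x^3 - 5*x + 1.
∫_{-1}^{1} of each monomial x^k gives [2/(k+1) if k even, 0 if k odd]. Integrating term-by-term (or equivalently evaluating the antiderivative F(x) = -x^6/2 + 6*x^5/5 + 4*x^4 - 5*x^2/2 + x at the endpoints):
  F(1) − F(−1) = 16/5 − (-6/5) = 22/5.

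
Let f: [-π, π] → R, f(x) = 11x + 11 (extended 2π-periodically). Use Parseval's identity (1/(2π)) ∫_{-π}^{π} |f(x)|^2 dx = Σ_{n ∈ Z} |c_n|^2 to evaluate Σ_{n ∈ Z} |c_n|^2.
Σ |c_n|^2 = 121π^2/3 + 121

Expand and integrate term by term over [-π, π]:
  ∫ (11x)^2 dx = 121·(2π^3/3); ∫ 2·11·(11)·x dx = 0 (odd integrand); ∫ 11^2 dx = 121·2π.
So (1/(2π)) ∫_{-π}^{π} (11x + 11)^2 dx = 121π^2/3 + 121 = 121π^2/3 + 121.
Parseval ⇒ Σ |c_n|^2 = 121π^2/3 + 121.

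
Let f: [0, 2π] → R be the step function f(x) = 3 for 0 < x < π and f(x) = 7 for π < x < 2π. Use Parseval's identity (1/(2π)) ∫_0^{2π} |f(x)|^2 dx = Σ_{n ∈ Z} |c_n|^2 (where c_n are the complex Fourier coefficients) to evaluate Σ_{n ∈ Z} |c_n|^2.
Σ |c_n|^2 = 29

Parseval equates the L^2 energy of f (normalised by 1/(2π)) with the ℓ^2 sum of its Fourier coefficients: (1/(2π)) ∫_0^{2π} |f|^2 = Σ |c_n|^2.
Compute the left side: (1/(2π)) [∫_0^π 3^2 dx + ∫_π^{2π} 7^2 dx] = (1/(2π)) · (9π + 49π) = (9 + 49)/2 = 29.
So Σ_{n ∈ Z} |c_n|^2 = 29.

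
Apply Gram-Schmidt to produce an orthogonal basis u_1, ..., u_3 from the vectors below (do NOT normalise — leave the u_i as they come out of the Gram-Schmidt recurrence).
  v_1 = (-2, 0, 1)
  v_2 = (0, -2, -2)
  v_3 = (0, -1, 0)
Orthogonal basis:
  u_1 = (-2, 0, 1)
  u_2 = (-4/5, -2, -8/5)
  u_3 = (2/9, -4/9, 4/9)

Apply the Gram-Schmidt recurrence
  u_1 = v_1
  u_i = v_i − Σ_{j<i} ((v_i · u_j) / (u_j · u_j)) · u_j.

Step by step this gives:
  u_1 = (-2, 0, 1)
  u_2 = (-4/5, -2, -8/5)
  u_3 = (2/9, -4/9, 4/9)

Orthogonality check:
  u_2 · u_1 = 0 (should be 0)
  u_3 · u_1 = 0 (should be 0)
  u_3 · u_2 = 0 (should be 0)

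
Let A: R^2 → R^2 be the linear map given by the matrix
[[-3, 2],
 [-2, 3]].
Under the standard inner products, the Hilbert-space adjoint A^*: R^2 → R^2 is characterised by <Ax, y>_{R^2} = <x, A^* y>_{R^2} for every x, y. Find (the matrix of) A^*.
A^* = A^T =
[[-3, -2],
 [2, 3]]

For real matrices with standard dot products, the defining identity <Ax, y> = <x, A^* y> gives (Ax)^T y = x^T (A^*) y, i.e. x^T A^T y = x^T (A^*) y. Since this holds for all x, y, we must have A^* = A^T. Therefore
A^* =
[[-3, -2],
 [2, 3]].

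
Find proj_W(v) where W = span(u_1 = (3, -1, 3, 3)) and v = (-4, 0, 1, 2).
proj_W(v) = (-9/28, 3/28, -9/28, -9/28)

Set up U = [u_1 | ... | u_1] ∈ R^(4×1). The projector onto W = col(U) is P = U (U^T U)^(-1) U^T.
Compute U^T U =
  [28],
and U^T v = (-3).
Solve U^T U · c = U^T v for the coefficients: c = (-3/28). The projection is proj_W(v) = U c.
Check: (v - proj_W(v)) · u_1 = 0  (should be 0).
Result: proj_W(v) = (-9/28, 3/28, -9/28, -9/28).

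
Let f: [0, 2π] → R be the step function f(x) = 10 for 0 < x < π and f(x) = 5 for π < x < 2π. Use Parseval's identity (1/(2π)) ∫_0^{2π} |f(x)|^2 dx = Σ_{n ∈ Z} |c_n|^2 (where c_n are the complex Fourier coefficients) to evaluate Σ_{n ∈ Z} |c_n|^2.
Σ |c_n|^2 = 125/2

Parseval equates the L^2 energy of f (normalised by 1/(2π)) with the ℓ^2 sum of its Fourier coefficients: (1/(2π)) ∫_0^{2π} |f|^2 = Σ |c_n|^2.
Compute the left side: (1/(2π)) [∫_0^π 10^2 dx + ∫_π^{2π} 5^2 dx] = (1/(2π)) · (100π + 25π) = (100 + 25)/2 = 125/2.
So Σ_{n ∈ Z} |c_n|^2 = 125/2.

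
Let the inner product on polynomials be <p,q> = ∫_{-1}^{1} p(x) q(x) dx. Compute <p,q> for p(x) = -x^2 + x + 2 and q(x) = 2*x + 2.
<p,q> = 8

Expand the product: p(x)·q(x) = -2*x^3 + 6*x + 4.
∫_{-1}^{1} of each monomial x^k gives [2/(k+1) if k even, 0 if k odd]. Integrating term-by-term (or equivalently evaluating the antiderivative F(x) = -x^4/2 + 3*x^2 + 4*x at the endpoints):
  F(1) − F(−1) = 13/2 − (-3/2) = 8.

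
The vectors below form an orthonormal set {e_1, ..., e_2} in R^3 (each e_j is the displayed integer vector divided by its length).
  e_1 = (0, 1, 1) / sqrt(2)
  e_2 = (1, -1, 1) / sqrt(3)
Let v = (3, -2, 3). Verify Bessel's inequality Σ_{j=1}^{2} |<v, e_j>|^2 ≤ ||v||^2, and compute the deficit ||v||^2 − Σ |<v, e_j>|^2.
Σ |<v, e_j>|^2 = 131/6; ||v||^2 = 22; deficit = 1/6

Write each e_j = u_j / sqrt(<u_j, u_j>) where u_j is the displayed integer vector. Then <v, e_j> = <v, u_j> / sqrt(<u_j, u_j>), so |<v, e_j>|^2 = <v, u_j>^2 / <u_j, u_j>.
Coefficients: <v, e_1> = 1/sqrt(2), <v, e_2> = 8/sqrt(3).
Square and sum: Σ |<v, e_j>|^2 = 131/6.
Compute ||v||^2 = v·v = 22.
Deficit = 22 − 131/6 = 1/6 ≥ 0, confirming Bessel's inequality. (The deficit equals ||v − Σ <v,e_j> e_j||^2, the squared distance from v to span{e_j}.)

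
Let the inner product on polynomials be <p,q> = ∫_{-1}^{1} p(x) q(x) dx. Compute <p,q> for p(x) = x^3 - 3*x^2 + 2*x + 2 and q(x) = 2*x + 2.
<p,q> = 112/15

Expand the product: p(x)·q(x) = 2*x^4 - 4*x^3 - 2*x^2 + 8*x + 4.
∫_{-1}^{1} of each monomial x^k gives [2/(k+1) if k even, 0 if k odd]. Integrating term-by-term (or equivalently evaluating the antiderivative F(x) = 2*x^5/5 - x^4 - 2*x^3/3 + 4*x^2 + 4*x at the endpoints):
  F(1) − F(−1) = 101/15 − (-11/15) = 112/15.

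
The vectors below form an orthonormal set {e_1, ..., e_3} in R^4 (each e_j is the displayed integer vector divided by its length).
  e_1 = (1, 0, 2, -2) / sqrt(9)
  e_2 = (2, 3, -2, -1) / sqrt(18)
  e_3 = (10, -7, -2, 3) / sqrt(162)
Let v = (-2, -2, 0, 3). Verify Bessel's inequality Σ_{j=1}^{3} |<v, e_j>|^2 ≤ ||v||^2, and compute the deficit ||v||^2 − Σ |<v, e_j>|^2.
Σ |<v, e_j>|^2 = 149/9; ||v||^2 = 17; deficit = 4/9

Write each e_j = u_j / sqrt(<u_j, u_j>) where u_j is the displayed integer vector. Then <v, e_j> = <v, u_j> / sqrt(<u_j, u_j>), so |<v, e_j>|^2 = <v, u_j>^2 / <u_j, u_j>.
Coefficients: <v, e_1> = -8/sqrt(9), <v, e_2> = -13/sqrt(18), <v, e_3> = 3/sqrt(162).
Square and sum: Σ |<v, e_j>|^2 = 149/9.
Compute ||v||^2 = v·v = 17.
Deficit = 17 − 149/9 = 4/9 ≥ 0, confirming Bessel's inequality. (The deficit equals ||v − Σ <v,e_j> e_j||^2, the squared distance from v to span{e_j}.)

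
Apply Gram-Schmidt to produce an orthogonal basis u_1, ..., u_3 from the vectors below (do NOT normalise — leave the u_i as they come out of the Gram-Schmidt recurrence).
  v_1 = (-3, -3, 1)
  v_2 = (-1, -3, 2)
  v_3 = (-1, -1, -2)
Orthogonal basis:
  u_1 = (-3, -3, 1)
  u_2 = (23/19, -15/19, 24/19)
  u_3 = (3/5, -1, -6/5)

Apply the Gram-Schmidt recurrence
  u_1 = v_1
  u_i = v_i − Σ_{j<i} ((v_i · u_j) / (u_j · u_j)) · u_j.

Step by step this gives:
  u_1 = (-3, -3, 1)
  u_2 = (23/19, -15/19, 24/19)
  u_3 = (3/5, -1, -6/5)

Orthogonality check:
  u_2 · u_1 = 0 (should be 0)
  u_3 · u_1 = 0 (should be 0)
  u_3 · u_2 = 0 (should be 0)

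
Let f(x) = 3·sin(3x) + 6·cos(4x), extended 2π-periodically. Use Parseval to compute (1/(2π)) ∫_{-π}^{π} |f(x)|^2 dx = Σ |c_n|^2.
Σ |c_n|^2 = 45/2

Expand |f|^2 and use orthogonality of {sin(nx), cos(mx)} on [-π, π]:
  ∫_{-π}^{π} sin(nx)^2 dx = π, ∫ cos(mx)^2 dx = π, and cross terms integrate to 0.
So ∫_{-π}^{π} f(x)^2 dx = 3^2 · π + 6^2 · π = (9 + 36)π.
Divide by 2π: (9 + 36)/2 = 45/2.
By Parseval, this equals Σ |c_n|^2.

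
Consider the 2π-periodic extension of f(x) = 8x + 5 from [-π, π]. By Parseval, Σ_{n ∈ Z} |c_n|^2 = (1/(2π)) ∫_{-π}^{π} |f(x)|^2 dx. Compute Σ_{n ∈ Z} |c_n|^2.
Σ |c_n|^2 = 64π^2/3 + 25

Expand and integrate term by term over [-π, π]:
  ∫ (8x)^2 dx = 64·(2π^3/3); ∫ 2·8·(5)·x dx = 0 (odd integrand); ∫ 5^2 dx = 25·2π.
So (1/(2π)) ∫_{-π}^{π} (8x + 5)^2 dx = 64π^2/3 + 25 = 64π^2/3 + 25.
Parseval ⇒ Σ |c_n|^2 = 64π^2/3 + 25.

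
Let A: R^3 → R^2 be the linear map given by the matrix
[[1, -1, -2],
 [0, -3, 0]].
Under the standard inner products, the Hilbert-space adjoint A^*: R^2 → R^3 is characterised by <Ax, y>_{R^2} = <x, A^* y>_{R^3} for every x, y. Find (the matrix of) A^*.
A^* = A^T =
[[1, 0],
 [-1, -3],
 [-2, 0]]

For real matrices with standard dot products, the defining identity <Ax, y> = <x, A^* y> gives (Ax)^T y = x^T (A^*) y, i.e. x^T A^T y = x^T (A^*) y. Since this holds for all x, y, we must have A^* = A^T. Therefore
A^* =
[[1, 0],
 [-1, -3],
 [-2, 0]].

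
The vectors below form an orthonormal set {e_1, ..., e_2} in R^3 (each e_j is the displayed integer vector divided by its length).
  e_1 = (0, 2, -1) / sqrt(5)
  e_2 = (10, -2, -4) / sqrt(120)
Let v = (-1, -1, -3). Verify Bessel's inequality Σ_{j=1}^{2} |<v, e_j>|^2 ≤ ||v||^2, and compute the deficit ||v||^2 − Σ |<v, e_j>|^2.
Σ |<v, e_j>|^2 = 1/3; ||v||^2 = 11; deficit = 32/3

Write each e_j = u_j / sqrt(<u_j, u_j>) where u_j is the displayed integer vector. Then <v, e_j> = <v, u_j> / sqrt(<u_j, u_j>), so |<v, e_j>|^2 = <v, u_j>^2 / <u_j, u_j>.
Coefficients: <v, e_1> = 1/sqrt(5), <v, e_2> = 4/sqrt(120).
Square and sum: Σ |<v, e_j>|^2 = 1/3.
Compute ||v||^2 = v·v = 11.
Deficit = 11 − 1/3 = 32/3 ≥ 0, confirming Bessel's inequality. (The deficit equals ||v − Σ <v,e_j> e_j||^2, the squared distance from v to span{e_j}.)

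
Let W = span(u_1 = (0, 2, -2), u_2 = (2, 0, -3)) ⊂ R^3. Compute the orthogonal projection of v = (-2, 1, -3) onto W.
proj_W(v) = (-4/17, 37/17, -31/17)

Set up U = [u_1 | ... | u_2] ∈ R^(3×2). The projector onto W = col(U) is P = U (U^T U)^(-1) U^T.
Compute U^T U =
  [8, 6]
  [6, 13],
and U^T v = (8, 5).
Solve U^T U · c = U^T v for the coefficients: c = (37/34, -2/17). The projection is proj_W(v) = U c.
Check: (v - proj_W(v)) · u_1 = 0  (should be 0).
Check: (v - proj_W(v)) · u_2 = 0  (should be 0).
Result: proj_W(v) = (-4/17, 37/17, -31/17).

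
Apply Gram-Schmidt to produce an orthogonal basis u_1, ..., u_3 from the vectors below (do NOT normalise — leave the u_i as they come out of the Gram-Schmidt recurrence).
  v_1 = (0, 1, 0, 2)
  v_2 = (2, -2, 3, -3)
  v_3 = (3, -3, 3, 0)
Orthogonal basis:
  u_1 = (0, 1, 0, 2)
  u_2 = (2, -2/5, 3, 1/5)
  u_3 = (6/11, -21/11, -15/22, 21/22)

Apply the Gram-Schmidt recurrence
  u_1 = v_1
  u_i = v_i − Σ_{j<i} ((v_i · u_j) / (u_j · u_j)) · u_j.

Step by step this gives:
  u_1 = (0, 1, 0, 2)
  u_2 = (2, -2/5, 3, 1/5)
  u_3 = (6/11, -21/11, -15/22, 21/22)

Orthogonality check:
  u_2 · u_1 = 0 (should be 0)
  u_3 · u_1 = 0 (should be 0)
  u_3 · u_2 = 0 (should be 0)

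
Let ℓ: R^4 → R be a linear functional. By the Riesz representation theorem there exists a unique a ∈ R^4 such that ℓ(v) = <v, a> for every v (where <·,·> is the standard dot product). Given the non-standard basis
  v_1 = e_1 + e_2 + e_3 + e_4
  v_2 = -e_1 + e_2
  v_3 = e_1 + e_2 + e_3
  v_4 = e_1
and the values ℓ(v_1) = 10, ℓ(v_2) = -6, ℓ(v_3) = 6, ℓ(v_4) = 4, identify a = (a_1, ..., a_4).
a = (4, -2, 4, 4)

Write a = (a_1, ..., a_4) in the standard basis. For each basis vector v_i, ℓ(v_i) = <v_i, a> is a linear equation in the a_j's. Collect the n equations into a matrix system V a = ℓ, where row i of V is v_i (expressed in the standard basis). Since V is invertible (lower-triangular with 1s on the diagonal, up to permutation), solve by back-substitution:
  V =
[[1, 1, 1, 1],
 [-1, 1, 0, 0],
 [1, 1, 1, 0],
 [1, 0, 0, 0]]
  V a = (10, -6, 6, 4)
Solving gives a = (4, -2, 4, 4).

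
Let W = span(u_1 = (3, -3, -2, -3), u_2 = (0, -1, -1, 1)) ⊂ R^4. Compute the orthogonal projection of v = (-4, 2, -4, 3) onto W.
proj_W(v) = (-201/89, 8/89, -59/89, 394/89)

Set up U = [u_1 | ... | u_2] ∈ R^(4×2). The projector onto W = col(U) is P = U (U^T U)^(-1) U^T.
Compute U^T U =
  [31, 2]
  [2, 3],
and U^T v = (-19, 5).
Solve U^T U · c = U^T v for the coefficients: c = (-67/89, 193/89). The projection is proj_W(v) = U c.
Check: (v - proj_W(v)) · u_1 = 0  (should be 0).
Check: (v - proj_W(v)) · u_2 = 0  (should be 0).
Result: proj_W(v) = (-201/89, 8/89, -59/89, 394/89).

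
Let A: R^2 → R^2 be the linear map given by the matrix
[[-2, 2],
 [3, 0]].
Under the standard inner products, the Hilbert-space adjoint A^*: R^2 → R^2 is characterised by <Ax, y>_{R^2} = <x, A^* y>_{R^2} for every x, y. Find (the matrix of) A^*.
A^* = A^T =
[[-2, 3],
 [2, 0]]

For real matrices with standard dot products, the defining identity <Ax, y> = <x, A^* y> gives (Ax)^T y = x^T (A^*) y, i.e. x^T A^T y = x^T (A^*) y. Since this holds for all x, y, we must have A^* = A^T. Therefore
A^* =
[[-2, 3],
 [2, 0]].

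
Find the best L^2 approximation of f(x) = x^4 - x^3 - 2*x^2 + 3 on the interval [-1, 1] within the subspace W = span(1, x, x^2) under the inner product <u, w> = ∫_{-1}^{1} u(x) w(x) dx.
g(x) = -8*x^2/7 - 3*x/5 + 102/35

The best approximation g ∈ W is the orthogonal projection of f onto W. Writing g = a_0 + a_1 x + a_2 x^2, the coefficients solve the normal equations G · a = b where
  G_{ij} = <φ_i, φ_j> and b_i = <f, φ_i>, with φ_0 = 1, φ_1 = x, φ_2 = x^2.
G =
  [2, 0, 2/3]
  [0, 2/3, 0]
  [2/3, 0, 2/5],
b = (76/15, -2/5, 52/35).
Solving gives a_0 = 102/35, a_1 = -3/5, a_2 = -8/7, so
  g(x) = -8*x^2/7 - 3*x/5 + 102/35.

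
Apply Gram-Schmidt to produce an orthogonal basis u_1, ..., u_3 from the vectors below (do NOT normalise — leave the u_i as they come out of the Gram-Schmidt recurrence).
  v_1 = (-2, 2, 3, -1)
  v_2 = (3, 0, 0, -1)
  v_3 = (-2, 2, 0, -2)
Orthogonal basis:
  u_1 = (-2, 2, 3, -1)
  u_2 = (22/9, 5/9, 5/6, -23/18)
  u_3 = (-84/155, 30/31, -48/31, -252/155)

Apply the Gram-Schmidt recurrence
  u_1 = v_1
  u_i = v_i − Σ_{j<i} ((v_i · u_j) / (u_j · u_j)) · u_j.

Step by step this gives:
  u_1 = (-2, 2, 3, -1)
  u_2 = (22/9, 5/9, 5/6, -23/18)
  u_3 = (-84/155, 30/31, -48/31, -252/155)

Orthogonality check:
  u_2 · u_1 = 0 (should be 0)
  u_3 · u_1 = 0 (should be 0)
  u_3 · u_2 = 0 (should be 0)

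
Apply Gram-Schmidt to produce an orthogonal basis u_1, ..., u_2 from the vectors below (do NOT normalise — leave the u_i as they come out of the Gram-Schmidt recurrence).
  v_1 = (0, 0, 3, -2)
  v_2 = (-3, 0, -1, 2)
Orthogonal basis:
  u_1 = (0, 0, 3, -2)
  u_2 = (-3, 0, 8/13, 12/13)

Apply the Gram-Schmidt recurrence
  u_1 = v_1
  u_i = v_i − Σ_{j<i} ((v_i · u_j) / (u_j · u_j)) · u_j.

Step by step this gives:
  u_1 = (0, 0, 3, -2)
  u_2 = (-3, 0, 8/13, 12/13)

Orthogonality check:
  u_2 · u_1 = 0 (should be 0)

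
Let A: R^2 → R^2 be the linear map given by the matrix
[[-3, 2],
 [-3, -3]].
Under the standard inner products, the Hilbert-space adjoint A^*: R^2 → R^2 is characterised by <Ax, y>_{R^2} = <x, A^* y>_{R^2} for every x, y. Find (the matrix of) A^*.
A^* = A^T =
[[-3, -3],
 [2, -3]]

For real matrices with standard dot products, the defining identity <Ax, y> = <x, A^* y> gives (Ax)^T y = x^T (A^*) y, i.e. x^T A^T y = x^T (A^*) y. Since this holds for all x, y, we must have A^* = A^T. Therefore
A^* =
[[-3, -3],
 [2, -3]].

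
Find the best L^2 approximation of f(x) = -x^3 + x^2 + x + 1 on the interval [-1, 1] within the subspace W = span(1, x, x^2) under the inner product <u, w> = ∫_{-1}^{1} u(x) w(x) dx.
g(x) = x^2 + 2*x/5 + 1

The best approximation g ∈ W is the orthogonal projection of f onto W. Writing g = a_0 + a_1 x + a_2 x^2, the coefficients solve the normal equations G · a = b where
  G_{ij} = <φ_i, φ_j> and b_i = <f, φ_i>, with φ_0 = 1, φ_1 = x, φ_2 = x^2.
G =
  [2, 0, 2/3]
  [0, 2/3, 0]
  [2/3, 0, 2/5],
b = (8/3, 4/15, 16/15).
Solving gives a_0 = 1, a_1 = 2/5, a_2 = 1, so
  g(x) = x^2 + 2*x/5 + 1.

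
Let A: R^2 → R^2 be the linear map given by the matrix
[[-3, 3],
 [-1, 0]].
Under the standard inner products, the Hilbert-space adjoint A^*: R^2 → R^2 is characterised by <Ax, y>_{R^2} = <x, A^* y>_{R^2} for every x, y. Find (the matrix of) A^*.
A^* = A^T =
[[-3, -1],
 [3, 0]]

For real matrices with standard dot products, the defining identity <Ax, y> = <x, A^* y> gives (Ax)^T y = x^T (A^*) y, i.e. x^T A^T y = x^T (A^*) y. Since this holds for all x, y, we must have A^* = A^T. Therefore
A^* =
[[-3, -1],
 [3, 0]].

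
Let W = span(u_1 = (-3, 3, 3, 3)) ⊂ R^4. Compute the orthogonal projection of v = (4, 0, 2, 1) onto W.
proj_W(v) = (1/4, -1/4, -1/4, -1/4)

Set up U = [u_1 | ... | u_1] ∈ R^(4×1). The projector onto W = col(U) is P = U (U^T U)^(-1) U^T.
Compute U^T U =
  [36],
and U^T v = (-3).
Solve U^T U · c = U^T v for the coefficients: c = (-1/12). The projection is proj_W(v) = U c.
Check: (v - proj_W(v)) · u_1 = 0  (should be 0).
Result: proj_W(v) = (1/4, -1/4, -1/4, -1/4).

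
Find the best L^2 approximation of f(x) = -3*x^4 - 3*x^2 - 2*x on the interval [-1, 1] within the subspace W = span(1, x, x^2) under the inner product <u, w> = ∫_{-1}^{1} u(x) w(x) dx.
g(x) = -39*x^2/7 - 2*x + 9/35

The best approximation g ∈ W is the orthogonal projection of f onto W. Writing g = a_0 + a_1 x + a_2 x^2, the coefficients solve the normal equations G · a = b where
  G_{ij} = <φ_i, φ_j> and b_i = <f, φ_i>, with φ_0 = 1, φ_1 = x, φ_2 = x^2.
G =
  [2, 0, 2/3]
  [0, 2/3, 0]
  [2/3, 0, 2/5],
b = (-16/5, -4/3, -72/35).
Solving gives a_0 = 9/35, a_1 = -2, a_2 = -39/7, so
  g(x) = -39*x^2/7 - 2*x + 9/35.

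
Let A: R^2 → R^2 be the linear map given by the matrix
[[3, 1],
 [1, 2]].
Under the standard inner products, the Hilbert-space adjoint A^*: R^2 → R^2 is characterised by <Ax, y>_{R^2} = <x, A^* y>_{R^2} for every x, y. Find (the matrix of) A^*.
A^* = A^T =
[[3, 1],
 [1, 2]]

For real matrices with standard dot products, the defining identity <Ax, y> = <x, A^* y> gives (Ax)^T y = x^T (A^*) y, i.e. x^T A^T y = x^T (A^*) y. Since this holds for all x, y, we must have A^* = A^T. Therefore
A^* =
[[3, 1],
 [1, 2]].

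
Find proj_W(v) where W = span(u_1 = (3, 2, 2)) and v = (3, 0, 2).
proj_W(v) = (39/17, 26/17, 26/17)

Set up U = [u_1 | ... | u_1] ∈ R^(3×1). The projector onto W = col(U) is P = U (U^T U)^(-1) U^T.
Compute U^T U =
  [17],
and U^T v = (13).
Solve U^T U · c = U^T v for the coefficients: c = (13/17). The projection is proj_W(v) = U c.
Check: (v - proj_W(v)) · u_1 = 0  (should be 0).
Result: proj_W(v) = (39/17, 26/17, 26/17).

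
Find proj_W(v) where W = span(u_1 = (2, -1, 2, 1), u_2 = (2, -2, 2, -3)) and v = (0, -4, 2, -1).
proj_W(v) = (286/161, -244/161, 286/161, -261/161)

Set up U = [u_1 | ... | u_2] ∈ R^(4×2). The projector onto W = col(U) is P = U (U^T U)^(-1) U^T.
Compute U^T U =
  [10, 7]
  [7, 21],
and U^T v = (7, 15).
Solve U^T U · c = U^T v for the coefficients: c = (6/23, 101/161). The projection is proj_W(v) = U c.
Check: (v - proj_W(v)) · u_1 = 0  (should be 0).
Check: (v - proj_W(v)) · u_2 = 0  (should be 0).
Result: proj_W(v) = (286/161, -244/161, 286/161, -261/161).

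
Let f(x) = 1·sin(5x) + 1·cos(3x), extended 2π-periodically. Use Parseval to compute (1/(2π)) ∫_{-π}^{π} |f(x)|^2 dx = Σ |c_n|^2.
Σ |c_n|^2 = 1

Expand |f|^2 and use orthogonality of {sin(nx), cos(mx)} on [-π, π]:
  ∫_{-π}^{π} sin(nx)^2 dx = π, ∫ cos(mx)^2 dx = π, and cross terms integrate to 0.
So ∫_{-π}^{π} f(x)^2 dx = 1^2 · π + 1^2 · π = (1 + 1)π.
Divide by 2π: (1 + 1)/2 = 1.
By Parseval, this equals Σ |c_n|^2.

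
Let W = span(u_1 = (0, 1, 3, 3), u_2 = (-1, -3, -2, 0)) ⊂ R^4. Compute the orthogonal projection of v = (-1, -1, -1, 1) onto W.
proj_W(v) = (-21/37, -55/37, -18/37, 24/37)

Set up U = [u_1 | ... | u_2] ∈ R^(4×2). The projector onto W = col(U) is P = U (U^T U)^(-1) U^T.
Compute U^T U =
  [19, -9]
  [-9, 14],
and U^T v = (-1, 6).
Solve U^T U · c = U^T v for the coefficients: c = (8/37, 21/37). The projection is proj_W(v) = U c.
Check: (v - proj_W(v)) · u_1 = 0  (should be 0).
Check: (v - proj_W(v)) · u_2 = 0  (should be 0).
Result: proj_W(v) = (-21/37, -55/37, -18/37, 24/37).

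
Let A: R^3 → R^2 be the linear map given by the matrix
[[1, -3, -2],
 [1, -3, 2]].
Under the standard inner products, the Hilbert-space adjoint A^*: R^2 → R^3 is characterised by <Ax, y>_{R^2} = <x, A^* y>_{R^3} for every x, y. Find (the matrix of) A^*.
A^* = A^T =
[[1, 1],
 [-3, -3],
 [-2, 2]]

For real matrices with standard dot products, the defining identity <Ax, y> = <x, A^* y> gives (Ax)^T y = x^T (A^*) y, i.e. x^T A^T y = x^T (A^*) y. Since this holds for all x, y, we must have A^* = A^T. Therefore
A^* =
[[1, 1],
 [-3, -3],
 [-2, 2]].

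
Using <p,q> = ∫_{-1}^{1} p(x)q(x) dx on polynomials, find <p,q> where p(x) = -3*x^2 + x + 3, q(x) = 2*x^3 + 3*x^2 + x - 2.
<p,q> = -62/15

Expand the product: p(x)·q(x) = -6*x^5 - 7*x^4 + 6*x^3 + 16*x^2 + x - 6.
∫_{-1}^{1} of each monomial x^k gives [2/(k+1) if k even, 0 if k odd]. Integrating term-by-term (or equivalently evaluating the antiderivative F(x) = -x^6 - 7*x^5/5 + 3*x^4/2 + 16*x^3/3 + x^2/2 - 6*x at the endpoints):
  F(1) − F(−1) = -16/15 − (46/15) = -62/15.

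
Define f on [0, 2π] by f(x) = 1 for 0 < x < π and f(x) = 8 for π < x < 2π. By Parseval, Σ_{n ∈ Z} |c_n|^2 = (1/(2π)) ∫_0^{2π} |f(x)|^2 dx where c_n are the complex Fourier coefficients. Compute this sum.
Σ |c_n|^2 = 65/2

Parseval equates the L^2 energy of f (normalised by 1/(2π)) with the ℓ^2 sum of its Fourier coefficients: (1/(2π)) ∫_0^{2π} |f|^2 = Σ |c_n|^2.
Compute the left side: (1/(2π)) [∫_0^π 1^2 dx + ∫_π^{2π} 8^2 dx] = (1/(2π)) · (1π + 64π) = (1 + 64)/2 = 65/2.
So Σ_{n ∈ Z} |c_n|^2 = 65/2.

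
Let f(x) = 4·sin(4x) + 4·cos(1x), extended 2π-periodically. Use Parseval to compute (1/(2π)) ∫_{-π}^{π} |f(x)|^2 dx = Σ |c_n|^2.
Σ |c_n|^2 = 16

Expand |f|^2 and use orthogonality of {sin(nx), cos(mx)} on [-π, π]:
  ∫_{-π}^{π} sin(nx)^2 dx = π, ∫ cos(mx)^2 dx = π, and cross terms integrate to 0.
So ∫_{-π}^{π} f(x)^2 dx = 4^2 · π + 4^2 · π = (16 + 16)π.
Divide by 2π: (16 + 16)/2 = 16.
By Parseval, this equals Σ |c_n|^2.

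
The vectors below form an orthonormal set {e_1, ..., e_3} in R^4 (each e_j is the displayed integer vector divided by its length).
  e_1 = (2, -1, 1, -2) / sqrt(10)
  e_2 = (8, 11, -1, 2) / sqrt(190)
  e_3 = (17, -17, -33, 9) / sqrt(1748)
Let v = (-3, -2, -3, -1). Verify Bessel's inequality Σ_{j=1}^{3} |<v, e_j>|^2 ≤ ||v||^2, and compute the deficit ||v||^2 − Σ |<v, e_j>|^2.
Σ |<v, e_j>|^2 = 1491/92; ||v||^2 = 23; deficit = 625/92

Write each e_j = u_j / sqrt(<u_j, u_j>) where u_j is the displayed integer vector. Then <v, e_j> = <v, u_j> / sqrt(<u_j, u_j>), so |<v, e_j>|^2 = <v, u_j>^2 / <u_j, u_j>.
Coefficients: <v, e_1> = -5/sqrt(10), <v, e_2> = -45/sqrt(190), <v, e_3> = 73/sqrt(1748).
Square and sum: Σ |<v, e_j>|^2 = 1491/92.
Compute ||v||^2 = v·v = 23.
Deficit = 23 − 1491/92 = 625/92 ≥ 0, confirming Bessel's inequality. (The deficit equals ||v − Σ <v,e_j> e_j||^2, the squared distance from v to span{e_j}.)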